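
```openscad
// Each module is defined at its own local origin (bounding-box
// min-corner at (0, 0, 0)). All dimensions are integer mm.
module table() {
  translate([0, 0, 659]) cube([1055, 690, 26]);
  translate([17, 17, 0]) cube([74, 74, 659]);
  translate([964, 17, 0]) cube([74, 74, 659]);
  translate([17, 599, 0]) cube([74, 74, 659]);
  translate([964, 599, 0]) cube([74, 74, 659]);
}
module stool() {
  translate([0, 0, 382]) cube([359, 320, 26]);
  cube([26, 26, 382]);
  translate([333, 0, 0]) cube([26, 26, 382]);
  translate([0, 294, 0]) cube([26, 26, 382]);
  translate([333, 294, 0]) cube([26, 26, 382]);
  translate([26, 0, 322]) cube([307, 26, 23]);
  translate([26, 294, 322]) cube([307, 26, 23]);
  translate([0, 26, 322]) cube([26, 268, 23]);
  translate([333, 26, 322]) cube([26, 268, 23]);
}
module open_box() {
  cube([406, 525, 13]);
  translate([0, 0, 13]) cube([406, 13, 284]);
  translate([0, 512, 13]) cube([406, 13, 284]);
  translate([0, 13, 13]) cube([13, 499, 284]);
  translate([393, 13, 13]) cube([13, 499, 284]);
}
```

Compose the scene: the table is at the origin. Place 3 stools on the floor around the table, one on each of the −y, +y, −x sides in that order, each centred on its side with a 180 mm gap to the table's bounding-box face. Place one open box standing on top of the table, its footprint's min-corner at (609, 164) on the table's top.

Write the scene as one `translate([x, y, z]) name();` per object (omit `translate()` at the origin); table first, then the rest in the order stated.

table();
translate([348, -500, 0]) stool();
translate([348, 870, 0]) stool();
translate([-539, 185, 0]) stool();
translate([609, 164, 685]) open_box();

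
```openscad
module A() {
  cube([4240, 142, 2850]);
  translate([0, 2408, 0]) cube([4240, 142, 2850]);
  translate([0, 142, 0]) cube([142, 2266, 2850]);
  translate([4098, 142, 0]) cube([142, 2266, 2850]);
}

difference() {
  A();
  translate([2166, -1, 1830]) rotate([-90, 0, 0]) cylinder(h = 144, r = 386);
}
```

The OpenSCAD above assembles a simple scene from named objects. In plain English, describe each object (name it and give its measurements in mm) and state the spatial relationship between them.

A is a box-shaped house frame (walls only): outside footprint 4240×2550 mm, wall height 2850 mm, wall thickness 142 mm. The two y-facing walls run the full x-width; the two x-facing walls fit between the inner faces of the y-facing walls.

The house frame has a circular hole of radius 386 mm through its front wall, centred at (x = 2166, z = 1830).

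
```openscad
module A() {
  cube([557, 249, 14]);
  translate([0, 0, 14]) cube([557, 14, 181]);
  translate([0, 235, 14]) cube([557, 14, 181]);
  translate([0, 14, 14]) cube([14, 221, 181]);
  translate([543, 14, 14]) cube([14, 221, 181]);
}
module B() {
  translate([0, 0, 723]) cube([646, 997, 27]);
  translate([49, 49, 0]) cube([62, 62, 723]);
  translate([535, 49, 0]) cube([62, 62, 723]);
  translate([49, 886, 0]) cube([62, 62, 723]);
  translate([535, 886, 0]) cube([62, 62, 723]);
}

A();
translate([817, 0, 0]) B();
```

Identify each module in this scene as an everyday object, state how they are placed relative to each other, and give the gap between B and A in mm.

The table's nearest face is 260 mm from the open box's +x face.

A is an open box. B is a table. The table is on the floor beside the open box on its +x side. The gap between the table and the open box is 260 mm.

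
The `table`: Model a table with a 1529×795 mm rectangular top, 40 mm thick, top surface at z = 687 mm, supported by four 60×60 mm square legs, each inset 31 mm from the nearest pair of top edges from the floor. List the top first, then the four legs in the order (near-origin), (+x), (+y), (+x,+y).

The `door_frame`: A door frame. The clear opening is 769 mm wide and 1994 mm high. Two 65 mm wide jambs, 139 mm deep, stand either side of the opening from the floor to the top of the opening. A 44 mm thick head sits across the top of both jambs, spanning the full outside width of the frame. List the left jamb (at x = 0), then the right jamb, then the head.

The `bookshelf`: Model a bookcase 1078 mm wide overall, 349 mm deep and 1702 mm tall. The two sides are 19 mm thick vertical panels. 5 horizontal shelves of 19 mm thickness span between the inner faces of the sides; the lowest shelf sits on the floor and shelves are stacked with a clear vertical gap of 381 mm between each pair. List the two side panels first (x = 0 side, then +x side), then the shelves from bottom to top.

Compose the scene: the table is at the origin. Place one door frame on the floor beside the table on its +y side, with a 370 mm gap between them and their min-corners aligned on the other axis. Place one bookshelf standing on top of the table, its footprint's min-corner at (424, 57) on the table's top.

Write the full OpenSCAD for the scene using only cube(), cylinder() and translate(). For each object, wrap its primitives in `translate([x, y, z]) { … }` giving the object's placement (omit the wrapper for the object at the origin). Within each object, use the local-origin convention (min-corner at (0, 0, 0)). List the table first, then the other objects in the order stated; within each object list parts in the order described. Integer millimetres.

translate([0, 0, 647]) cube([1529, 795, 40]);
translate([31, 31, 0]) cube([60, 60, 647]);
translate([1438, 31, 0]) cube([60, 60, 647]);
translate([31, 704, 0]) cube([60, 60, 647]);
translate([1438, 704, 0]) cube([60, 60, 647]);
translate([0, 1165, 0]) {
  cube([65, 139, 1994]);
  translate([834, 0, 0]) cube([65, 139, 1994]);
  translate([0, 0, 1994]) cube([899, 139, 44]);
}
translate([424, 57, 687]) {
  cube([19, 349, 1702]);
  translate([1059, 0, 0]) cube([19, 349, 1702]);
  translate([19, 0, 0]) cube([1040, 349, 19]);
  translate([19, 0, 400]) cube([1040, 349, 19]);
  translate([19, 0, 800]) cube([1040, 349, 19]);
  translate([19, 0, 1200]) cube([1040, 349, 19]);
  translate([19, 0, 1600]) cube([1040, 349, 19]);
}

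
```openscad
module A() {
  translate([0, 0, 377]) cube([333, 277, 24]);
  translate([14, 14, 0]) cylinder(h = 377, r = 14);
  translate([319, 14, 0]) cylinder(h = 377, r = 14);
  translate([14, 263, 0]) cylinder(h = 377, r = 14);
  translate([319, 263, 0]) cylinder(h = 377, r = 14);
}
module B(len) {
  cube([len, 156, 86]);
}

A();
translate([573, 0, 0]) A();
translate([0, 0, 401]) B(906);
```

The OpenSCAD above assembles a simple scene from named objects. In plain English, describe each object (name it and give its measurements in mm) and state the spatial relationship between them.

A is a four-legged stool. The seat is a 333×277×24 mm slab whose top surface is at z = 401 mm; four round legs, each 28 mm in diameter, run from the floor (z = 0) to the underside of the seat, each leg's axis is inset half a diameter from the nearest pair of seat edges (so the leg's bounding box is flush with the corner).

B is a rectangular beam 906 mm long (x), 156 mm deep (y), 86 mm thick (z).

The beam spans the tops of two stools placed 240 mm apart, resting at z = 401 mm.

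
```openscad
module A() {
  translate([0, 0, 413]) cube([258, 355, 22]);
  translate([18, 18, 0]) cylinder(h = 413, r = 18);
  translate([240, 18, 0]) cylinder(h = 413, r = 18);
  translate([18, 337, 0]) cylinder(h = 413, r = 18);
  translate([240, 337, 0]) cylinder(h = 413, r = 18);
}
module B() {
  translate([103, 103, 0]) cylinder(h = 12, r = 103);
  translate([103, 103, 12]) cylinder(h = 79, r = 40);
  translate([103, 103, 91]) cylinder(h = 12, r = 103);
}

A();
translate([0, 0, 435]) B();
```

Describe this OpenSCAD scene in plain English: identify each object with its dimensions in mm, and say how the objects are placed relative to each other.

A is a four-legged stool. The seat is a 258×355×22 mm slab whose top surface is at z = 435 mm; four round legs, each 36 mm in diameter, run from the floor (z = 0) to the underside of the seat, each leg's axis is inset half a diameter from the nearest pair of seat edges (so the leg's bounding box is flush with the corner).

B is a spool: two coaxial disc flanges of radius 103 mm and thickness 12 mm, joined by a core cylinder of radius 40 mm and height 79 mm. The lower flange rests on z = 0 and the three cylinders share a vertical axis.

The spool is on top of the stool.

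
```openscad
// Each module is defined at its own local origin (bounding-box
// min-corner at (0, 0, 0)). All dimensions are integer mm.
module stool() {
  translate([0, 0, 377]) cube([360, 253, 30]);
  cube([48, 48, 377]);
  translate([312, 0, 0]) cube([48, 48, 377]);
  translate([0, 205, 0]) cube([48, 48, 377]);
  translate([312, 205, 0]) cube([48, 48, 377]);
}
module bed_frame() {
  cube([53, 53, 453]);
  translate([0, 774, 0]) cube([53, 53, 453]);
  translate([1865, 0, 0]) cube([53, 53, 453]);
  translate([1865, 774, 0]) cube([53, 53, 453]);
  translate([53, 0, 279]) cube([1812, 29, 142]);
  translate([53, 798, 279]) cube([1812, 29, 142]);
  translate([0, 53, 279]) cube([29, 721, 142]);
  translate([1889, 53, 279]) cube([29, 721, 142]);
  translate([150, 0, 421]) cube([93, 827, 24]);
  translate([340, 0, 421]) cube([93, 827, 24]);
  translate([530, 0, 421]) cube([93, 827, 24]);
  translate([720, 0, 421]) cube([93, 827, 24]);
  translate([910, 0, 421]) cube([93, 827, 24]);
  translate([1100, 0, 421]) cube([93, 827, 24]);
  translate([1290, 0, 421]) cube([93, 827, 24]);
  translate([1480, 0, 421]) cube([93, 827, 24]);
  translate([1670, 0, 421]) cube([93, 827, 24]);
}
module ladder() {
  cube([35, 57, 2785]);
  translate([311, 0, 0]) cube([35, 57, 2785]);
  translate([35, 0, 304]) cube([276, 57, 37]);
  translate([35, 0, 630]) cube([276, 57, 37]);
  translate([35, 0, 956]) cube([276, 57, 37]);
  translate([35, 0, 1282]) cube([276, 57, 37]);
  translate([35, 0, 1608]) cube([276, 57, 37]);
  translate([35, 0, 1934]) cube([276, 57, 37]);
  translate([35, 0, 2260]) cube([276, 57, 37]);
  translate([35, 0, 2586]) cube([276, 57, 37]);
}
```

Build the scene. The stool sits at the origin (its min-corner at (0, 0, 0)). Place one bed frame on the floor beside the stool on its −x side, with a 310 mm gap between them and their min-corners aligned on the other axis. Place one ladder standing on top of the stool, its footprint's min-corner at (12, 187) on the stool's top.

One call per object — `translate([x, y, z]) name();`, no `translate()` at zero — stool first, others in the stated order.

stool();
translate([-2228, 0, 0]) bed_frame();
translate([12, 187, 407]) ladder();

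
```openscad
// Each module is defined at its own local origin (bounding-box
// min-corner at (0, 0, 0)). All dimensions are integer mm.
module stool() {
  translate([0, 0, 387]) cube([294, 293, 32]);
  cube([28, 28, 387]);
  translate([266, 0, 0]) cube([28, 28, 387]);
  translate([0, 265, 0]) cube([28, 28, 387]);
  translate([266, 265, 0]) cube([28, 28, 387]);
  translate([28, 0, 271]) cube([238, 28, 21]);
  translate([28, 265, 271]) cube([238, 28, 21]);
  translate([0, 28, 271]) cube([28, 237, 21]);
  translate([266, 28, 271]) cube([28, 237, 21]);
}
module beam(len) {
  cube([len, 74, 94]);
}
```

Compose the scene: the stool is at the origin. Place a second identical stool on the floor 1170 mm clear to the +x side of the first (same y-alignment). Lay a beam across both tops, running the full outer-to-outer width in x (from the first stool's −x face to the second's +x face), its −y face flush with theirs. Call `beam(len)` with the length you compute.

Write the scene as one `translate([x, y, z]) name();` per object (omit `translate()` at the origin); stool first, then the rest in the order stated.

stool();
translate([1464, 0, 0]) stool();
translate([0, 0, 419]) beam(1758);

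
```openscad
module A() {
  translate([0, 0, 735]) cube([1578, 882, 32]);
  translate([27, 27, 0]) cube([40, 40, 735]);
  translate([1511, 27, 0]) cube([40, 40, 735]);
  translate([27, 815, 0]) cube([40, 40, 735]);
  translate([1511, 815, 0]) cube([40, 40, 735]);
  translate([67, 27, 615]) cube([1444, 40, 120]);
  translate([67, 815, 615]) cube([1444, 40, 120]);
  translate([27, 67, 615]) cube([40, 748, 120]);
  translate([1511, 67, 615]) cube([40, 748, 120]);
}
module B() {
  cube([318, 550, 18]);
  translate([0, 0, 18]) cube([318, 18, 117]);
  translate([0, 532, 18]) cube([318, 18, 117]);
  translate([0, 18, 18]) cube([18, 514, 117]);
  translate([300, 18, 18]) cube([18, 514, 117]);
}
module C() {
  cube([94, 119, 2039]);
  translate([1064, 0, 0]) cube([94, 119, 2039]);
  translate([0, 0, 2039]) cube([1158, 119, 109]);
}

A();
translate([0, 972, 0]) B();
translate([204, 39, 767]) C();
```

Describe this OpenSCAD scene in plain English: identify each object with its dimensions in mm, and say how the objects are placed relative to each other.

A is a table: top 1578 mm (x) × 882 mm (y), 32 mm thick, upper face at z = 767 mm, on four 40×40 mm square legs, each inset 27 mm from the nearest pair of top edges, running from z = 0 to the bottom of the top. Four apron rails, 40 mm thick and 120 mm tall, run between adjacent legs with their top edges flush with the underside of the top and their outer faces flush with the legs' outer faces.

B is an open storage box with external size 318×550×135 mm and wall thickness 18 mm (the base is also 18 mm thick). The base covers the whole footprint; the four walls stand on the base, with the y-facing walls full-width and the x-facing walls fitting between their inner faces.

C is a door frame. The clear opening is 970 mm wide and 2039 mm high. Two 94 mm wide jambs, 119 mm deep, stand either side of the opening from the floor to the top of the opening. A 109 mm thick head sits across the top of both jambs, spanning the full outside width of the frame.

The open box is on the floor beside the table on its +y side. The door frame is on top of the table.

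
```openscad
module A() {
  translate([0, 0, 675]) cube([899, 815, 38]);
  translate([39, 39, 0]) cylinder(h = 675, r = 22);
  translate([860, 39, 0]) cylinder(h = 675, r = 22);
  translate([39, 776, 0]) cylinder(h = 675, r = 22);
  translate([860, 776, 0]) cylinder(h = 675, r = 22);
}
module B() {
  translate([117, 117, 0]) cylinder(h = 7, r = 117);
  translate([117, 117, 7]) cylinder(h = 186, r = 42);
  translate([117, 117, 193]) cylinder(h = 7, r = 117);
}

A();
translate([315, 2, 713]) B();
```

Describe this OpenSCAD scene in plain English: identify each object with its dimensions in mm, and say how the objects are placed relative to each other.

A is a table with a 899×815 mm rectangular top, 38 mm thick, top surface at z = 713 mm, supported by four round legs of 44 mm diameter, each leg's bounding box inset 17 mm from the nearest pair of top edges, running from the floor.

B is a spool: two coaxial disc flanges of radius 117 mm and thickness 7 mm, joined by a core cylinder of radius 42 mm and height 186 mm. The lower flange rests on z = 0 and the three cylinders share a vertical axis.

The spool is on top of the table.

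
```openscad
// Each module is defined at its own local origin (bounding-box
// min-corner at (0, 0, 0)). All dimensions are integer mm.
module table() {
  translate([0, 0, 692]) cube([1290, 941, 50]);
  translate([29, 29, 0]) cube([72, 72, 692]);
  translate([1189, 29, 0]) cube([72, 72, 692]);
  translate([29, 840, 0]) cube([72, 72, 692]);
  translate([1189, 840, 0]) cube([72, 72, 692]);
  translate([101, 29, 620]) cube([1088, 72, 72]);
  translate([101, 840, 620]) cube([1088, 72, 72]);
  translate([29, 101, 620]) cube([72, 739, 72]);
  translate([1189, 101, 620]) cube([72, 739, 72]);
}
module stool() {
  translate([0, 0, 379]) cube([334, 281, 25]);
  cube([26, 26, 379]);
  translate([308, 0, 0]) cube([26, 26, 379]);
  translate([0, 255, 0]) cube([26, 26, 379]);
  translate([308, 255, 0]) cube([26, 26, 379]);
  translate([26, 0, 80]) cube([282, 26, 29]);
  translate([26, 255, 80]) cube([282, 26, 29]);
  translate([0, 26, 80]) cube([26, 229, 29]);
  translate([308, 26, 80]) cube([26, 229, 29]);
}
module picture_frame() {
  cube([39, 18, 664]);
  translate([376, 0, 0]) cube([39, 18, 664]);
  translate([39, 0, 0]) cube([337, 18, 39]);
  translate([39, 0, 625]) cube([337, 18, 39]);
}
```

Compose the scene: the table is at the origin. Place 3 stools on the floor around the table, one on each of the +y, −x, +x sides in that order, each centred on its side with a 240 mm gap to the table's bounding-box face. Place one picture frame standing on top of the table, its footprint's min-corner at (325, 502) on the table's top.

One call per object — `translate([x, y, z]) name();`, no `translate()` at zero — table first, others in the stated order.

table();
translate([478, 1181, 0]) stool();
translate([-574, 330, 0]) stool();
translate([1530, 330, 0]) stool();
translate([325, 502, 742]) picture_frame();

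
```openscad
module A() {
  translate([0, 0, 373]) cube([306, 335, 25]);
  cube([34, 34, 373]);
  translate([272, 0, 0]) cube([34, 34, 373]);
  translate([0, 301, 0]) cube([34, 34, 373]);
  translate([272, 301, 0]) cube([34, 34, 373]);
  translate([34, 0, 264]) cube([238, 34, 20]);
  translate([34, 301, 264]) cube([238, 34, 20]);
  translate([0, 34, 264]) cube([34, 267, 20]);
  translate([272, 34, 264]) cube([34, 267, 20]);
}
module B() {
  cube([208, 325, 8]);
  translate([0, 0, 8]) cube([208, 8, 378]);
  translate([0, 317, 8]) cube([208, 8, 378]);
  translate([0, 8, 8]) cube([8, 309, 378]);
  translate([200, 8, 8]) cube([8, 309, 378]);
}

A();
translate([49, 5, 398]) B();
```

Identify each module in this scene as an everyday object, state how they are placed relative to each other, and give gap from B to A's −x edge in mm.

A is a stool. B is an open box. The open box is on top of the stool, centred. The gap from the open box to the stool's −x edge is 49 mm.

The open box's min-x is at 49; the stool's min-x is 0; gap = 49 mm.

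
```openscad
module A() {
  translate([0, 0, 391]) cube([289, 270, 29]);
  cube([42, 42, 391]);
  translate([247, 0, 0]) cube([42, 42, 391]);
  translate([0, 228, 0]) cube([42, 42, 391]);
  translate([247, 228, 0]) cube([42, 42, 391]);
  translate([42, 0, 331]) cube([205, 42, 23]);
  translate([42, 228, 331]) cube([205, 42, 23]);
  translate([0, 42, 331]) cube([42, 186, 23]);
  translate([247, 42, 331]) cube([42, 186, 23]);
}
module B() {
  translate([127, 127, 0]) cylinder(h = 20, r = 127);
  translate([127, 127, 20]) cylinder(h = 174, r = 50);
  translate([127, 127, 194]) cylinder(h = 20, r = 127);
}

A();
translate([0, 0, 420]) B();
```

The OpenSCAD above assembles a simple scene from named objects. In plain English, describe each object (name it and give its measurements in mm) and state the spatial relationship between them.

A is a simple wooden stool: a rectangular seat 289 mm (x) by 270 mm (y), 29 mm thick, top face at z = 420 mm, on four square legs, each 42×42 mm in cross-section. The legs rest on z = 0, each flush with a corner of the seat. Four stretchers, 42 mm wide and 23 mm tall, connect adjacent legs with their undersides at z = 331 mm, each running between the inner faces of the legs it joins and aligned with the legs' outer faces on the other axis.

B is a spool: two coaxial disc flanges of radius 127 mm and thickness 20 mm, joined by a core cylinder of radius 50 mm and height 174 mm. The lower flange rests on z = 0 and the three cylinders share a vertical axis.

The spool is on top of the stool.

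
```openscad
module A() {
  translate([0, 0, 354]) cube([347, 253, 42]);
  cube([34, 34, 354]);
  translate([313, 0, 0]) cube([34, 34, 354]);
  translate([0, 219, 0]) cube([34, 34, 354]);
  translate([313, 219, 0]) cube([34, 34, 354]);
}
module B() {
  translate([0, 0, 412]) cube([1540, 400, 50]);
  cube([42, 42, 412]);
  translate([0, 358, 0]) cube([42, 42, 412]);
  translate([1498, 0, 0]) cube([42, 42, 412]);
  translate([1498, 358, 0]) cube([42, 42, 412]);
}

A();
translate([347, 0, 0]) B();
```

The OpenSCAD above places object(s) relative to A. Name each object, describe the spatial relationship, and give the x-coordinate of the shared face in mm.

A is a stool. B is a bench. The bench is against the stool's +x side, with their −y faces flush. The x-coordinate of the shared face is 347 mm.

The stool's +x face and the bench's −x face are both at x = 347 mm.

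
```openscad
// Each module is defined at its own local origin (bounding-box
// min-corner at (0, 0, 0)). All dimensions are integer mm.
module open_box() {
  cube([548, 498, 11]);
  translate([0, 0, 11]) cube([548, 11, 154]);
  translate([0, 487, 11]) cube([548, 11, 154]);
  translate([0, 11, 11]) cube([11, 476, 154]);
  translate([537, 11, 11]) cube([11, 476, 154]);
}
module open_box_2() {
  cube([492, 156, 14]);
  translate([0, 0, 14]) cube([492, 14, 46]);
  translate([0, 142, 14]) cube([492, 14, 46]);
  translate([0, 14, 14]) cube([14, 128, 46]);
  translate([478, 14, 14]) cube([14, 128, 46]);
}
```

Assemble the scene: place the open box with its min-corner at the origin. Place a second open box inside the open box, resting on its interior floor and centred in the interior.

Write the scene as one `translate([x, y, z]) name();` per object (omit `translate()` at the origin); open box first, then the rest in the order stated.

open_box();
translate([28, 171, 11]) open_box_2();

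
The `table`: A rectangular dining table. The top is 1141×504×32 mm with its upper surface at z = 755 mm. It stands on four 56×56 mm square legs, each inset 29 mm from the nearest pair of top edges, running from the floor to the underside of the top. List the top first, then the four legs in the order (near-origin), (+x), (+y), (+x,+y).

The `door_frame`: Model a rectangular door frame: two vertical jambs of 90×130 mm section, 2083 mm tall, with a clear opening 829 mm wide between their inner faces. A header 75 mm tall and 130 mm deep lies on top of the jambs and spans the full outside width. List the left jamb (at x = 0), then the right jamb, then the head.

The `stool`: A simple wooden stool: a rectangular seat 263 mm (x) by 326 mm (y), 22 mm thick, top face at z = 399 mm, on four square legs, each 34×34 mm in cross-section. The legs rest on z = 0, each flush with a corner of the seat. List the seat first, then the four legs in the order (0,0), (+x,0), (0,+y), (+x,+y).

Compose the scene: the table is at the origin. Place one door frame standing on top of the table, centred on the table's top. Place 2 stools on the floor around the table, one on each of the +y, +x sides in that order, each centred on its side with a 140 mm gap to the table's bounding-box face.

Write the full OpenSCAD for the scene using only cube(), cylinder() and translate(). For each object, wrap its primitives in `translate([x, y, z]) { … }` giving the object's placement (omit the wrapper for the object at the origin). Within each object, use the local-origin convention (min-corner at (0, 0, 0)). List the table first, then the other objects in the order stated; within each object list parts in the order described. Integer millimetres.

translate([0, 0, 723]) cube([1141, 504, 32]);
translate([29, 29, 0]) cube([56, 56, 723]);
translate([1056, 29, 0]) cube([56, 56, 723]);
translate([29, 419, 0]) cube([56, 56, 723]);
translate([1056, 419, 0]) cube([56, 56, 723]);
translate([66, 187, 755]) {
  cube([90, 130, 2083]);
  translate([919, 0, 0]) cube([90, 130, 2083]);
  translate([0, 0, 2083]) cube([1009, 130, 75]);
}
translate([439, 644, 0]) {
  translate([0, 0, 377]) cube([263, 326, 22]);
  cube([34, 34, 377]);
  translate([229, 0, 0]) cube([34, 34, 377]);
  translate([0, 292, 0]) cube([34, 34, 377]);
  translate([229, 292, 0]) cube([34, 34, 377]);
}
translate([1281, 89, 0]) {
  translate([0, 0, 377]) cube([263, 326, 22]);
  cube([34, 34, 377]);
  translate([229, 0, 0]) cube([34, 34, 377]);
  translate([0, 292, 0]) cube([34, 34, 377]);
  translate([229, 292, 0]) cube([34, 34, 377]);
}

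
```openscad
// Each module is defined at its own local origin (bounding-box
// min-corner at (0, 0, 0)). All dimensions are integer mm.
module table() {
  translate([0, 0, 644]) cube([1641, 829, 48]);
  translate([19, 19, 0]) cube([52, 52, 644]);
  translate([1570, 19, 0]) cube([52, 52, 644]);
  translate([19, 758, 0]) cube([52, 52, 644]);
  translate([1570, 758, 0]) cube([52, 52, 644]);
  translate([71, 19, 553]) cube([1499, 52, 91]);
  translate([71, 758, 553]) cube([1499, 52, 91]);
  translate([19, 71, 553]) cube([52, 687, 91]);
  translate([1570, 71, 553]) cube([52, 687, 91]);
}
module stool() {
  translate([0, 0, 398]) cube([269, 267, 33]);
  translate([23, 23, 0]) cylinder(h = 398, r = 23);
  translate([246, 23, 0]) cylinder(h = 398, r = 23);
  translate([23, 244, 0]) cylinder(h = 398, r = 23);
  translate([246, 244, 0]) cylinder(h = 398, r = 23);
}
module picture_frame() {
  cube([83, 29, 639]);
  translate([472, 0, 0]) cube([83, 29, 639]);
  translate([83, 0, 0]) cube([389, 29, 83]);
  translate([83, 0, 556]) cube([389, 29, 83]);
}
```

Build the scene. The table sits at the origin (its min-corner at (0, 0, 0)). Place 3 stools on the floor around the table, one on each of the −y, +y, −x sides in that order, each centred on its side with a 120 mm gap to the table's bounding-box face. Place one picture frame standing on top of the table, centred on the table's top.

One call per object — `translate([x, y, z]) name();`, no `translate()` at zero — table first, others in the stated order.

table();
translate([686, -387, 0]) stool();
translate([686, 949, 0]) stool();
translate([-389, 281, 0]) stool();
translate([543, 400, 692]) picture_frame();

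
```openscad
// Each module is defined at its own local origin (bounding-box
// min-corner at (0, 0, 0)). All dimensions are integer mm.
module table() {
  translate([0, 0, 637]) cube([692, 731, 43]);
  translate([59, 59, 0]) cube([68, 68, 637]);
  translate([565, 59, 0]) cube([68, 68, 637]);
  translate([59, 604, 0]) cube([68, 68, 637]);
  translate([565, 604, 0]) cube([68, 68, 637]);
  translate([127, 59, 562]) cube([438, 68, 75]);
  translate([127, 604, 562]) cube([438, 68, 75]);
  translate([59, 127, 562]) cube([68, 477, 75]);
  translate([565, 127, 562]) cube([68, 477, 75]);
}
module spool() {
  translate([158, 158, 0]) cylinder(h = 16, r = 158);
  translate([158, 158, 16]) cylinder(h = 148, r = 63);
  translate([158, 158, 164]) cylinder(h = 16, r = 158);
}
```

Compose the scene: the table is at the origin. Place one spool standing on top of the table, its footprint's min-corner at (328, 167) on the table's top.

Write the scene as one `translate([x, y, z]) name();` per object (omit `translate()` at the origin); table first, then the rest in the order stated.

table();
translate([328, 167, 680]) spool();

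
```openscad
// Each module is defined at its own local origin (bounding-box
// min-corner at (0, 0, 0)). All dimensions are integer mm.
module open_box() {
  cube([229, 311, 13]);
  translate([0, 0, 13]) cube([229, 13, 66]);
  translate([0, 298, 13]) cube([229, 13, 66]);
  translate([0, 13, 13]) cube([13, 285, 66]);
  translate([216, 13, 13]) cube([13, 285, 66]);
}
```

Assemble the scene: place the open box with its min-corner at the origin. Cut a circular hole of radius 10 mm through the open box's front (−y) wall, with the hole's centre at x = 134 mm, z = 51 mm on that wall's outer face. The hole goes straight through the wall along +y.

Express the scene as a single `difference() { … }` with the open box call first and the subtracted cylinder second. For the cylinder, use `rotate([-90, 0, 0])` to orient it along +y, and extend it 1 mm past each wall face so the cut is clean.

difference() {
  open_box();
  translate([134, -1, 51]) rotate([-90, 0, 0]) cylinder(h = 15, r = 10);
}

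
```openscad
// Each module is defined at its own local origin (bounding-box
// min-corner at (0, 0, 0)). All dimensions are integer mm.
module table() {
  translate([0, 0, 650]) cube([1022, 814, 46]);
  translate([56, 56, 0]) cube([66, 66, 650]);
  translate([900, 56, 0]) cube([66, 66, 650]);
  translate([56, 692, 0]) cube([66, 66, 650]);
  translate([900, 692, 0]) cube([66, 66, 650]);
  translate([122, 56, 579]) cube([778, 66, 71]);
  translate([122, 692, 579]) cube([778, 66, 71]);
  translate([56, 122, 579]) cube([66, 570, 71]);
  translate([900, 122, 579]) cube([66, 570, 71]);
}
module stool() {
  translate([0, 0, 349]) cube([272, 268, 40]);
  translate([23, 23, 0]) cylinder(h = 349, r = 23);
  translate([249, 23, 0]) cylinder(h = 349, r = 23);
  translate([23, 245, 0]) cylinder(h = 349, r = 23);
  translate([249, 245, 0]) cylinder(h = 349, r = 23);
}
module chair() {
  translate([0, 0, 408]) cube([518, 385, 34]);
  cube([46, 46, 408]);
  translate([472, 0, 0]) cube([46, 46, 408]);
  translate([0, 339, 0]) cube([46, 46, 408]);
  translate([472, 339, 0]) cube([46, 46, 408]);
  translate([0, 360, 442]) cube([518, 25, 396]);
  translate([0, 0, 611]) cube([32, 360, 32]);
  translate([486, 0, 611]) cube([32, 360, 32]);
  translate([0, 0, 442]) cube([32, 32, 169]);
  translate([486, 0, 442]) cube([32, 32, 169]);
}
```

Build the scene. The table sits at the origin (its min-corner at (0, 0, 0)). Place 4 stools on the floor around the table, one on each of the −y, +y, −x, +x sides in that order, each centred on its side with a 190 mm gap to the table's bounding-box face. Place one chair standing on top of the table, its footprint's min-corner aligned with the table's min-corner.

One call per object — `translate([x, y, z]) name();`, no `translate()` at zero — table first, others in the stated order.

table();
translate([375, -458, 0]) stool();
translate([375, 1004, 0]) stool();
translate([-462, 273, 0]) stool();
translate([1212, 273, 0]) stool();
translate([0, 0, 696]) chair();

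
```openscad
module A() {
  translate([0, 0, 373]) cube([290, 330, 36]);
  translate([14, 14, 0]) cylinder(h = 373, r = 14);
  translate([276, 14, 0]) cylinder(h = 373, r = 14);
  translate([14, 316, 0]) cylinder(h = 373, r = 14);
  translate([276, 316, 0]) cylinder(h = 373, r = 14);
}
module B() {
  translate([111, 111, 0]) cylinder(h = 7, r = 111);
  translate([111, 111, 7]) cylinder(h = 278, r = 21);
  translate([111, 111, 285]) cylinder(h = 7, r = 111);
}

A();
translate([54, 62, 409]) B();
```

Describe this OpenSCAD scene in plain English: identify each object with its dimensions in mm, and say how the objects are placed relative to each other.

A is a four-legged stool. The seat is a 290×330×36 mm slab whose top surface is at z = 409 mm; four round legs, each 28 mm in diameter, run from the floor (z = 0) to the underside of the seat, each leg's axis is inset half a diameter from the nearest pair of seat edges (so the leg's bounding box is flush with the corner).

B is a spool: two coaxial disc flanges of radius 111 mm and thickness 7 mm, joined by a core cylinder of radius 21 mm and height 278 mm. The lower flange rests on z = 0 and the three cylinders share a vertical axis.

The spool is on top of the stool.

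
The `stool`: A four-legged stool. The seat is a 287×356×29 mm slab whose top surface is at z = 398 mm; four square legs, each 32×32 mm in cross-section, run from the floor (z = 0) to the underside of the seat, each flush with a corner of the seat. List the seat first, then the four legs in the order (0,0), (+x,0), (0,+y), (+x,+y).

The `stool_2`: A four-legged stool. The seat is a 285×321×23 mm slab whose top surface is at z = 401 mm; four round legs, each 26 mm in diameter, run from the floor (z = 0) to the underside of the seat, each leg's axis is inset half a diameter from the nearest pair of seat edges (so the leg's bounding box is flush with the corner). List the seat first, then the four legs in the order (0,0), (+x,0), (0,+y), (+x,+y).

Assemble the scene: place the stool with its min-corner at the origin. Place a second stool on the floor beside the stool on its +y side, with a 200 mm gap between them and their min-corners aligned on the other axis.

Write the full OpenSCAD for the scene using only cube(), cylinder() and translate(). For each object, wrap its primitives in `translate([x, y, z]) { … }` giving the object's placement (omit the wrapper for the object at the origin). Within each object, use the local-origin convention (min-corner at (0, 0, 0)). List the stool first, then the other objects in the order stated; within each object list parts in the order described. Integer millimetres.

translate([0, 0, 369]) cube([287, 356, 29]);
cube([32, 32, 369]);
translate([255, 0, 0]) cube([32, 32, 369]);
translate([0, 324, 0]) cube([32, 32, 369]);
translate([255, 324, 0]) cube([32, 32, 369]);
translate([0, 556, 0]) {
  translate([0, 0, 378]) cube([285, 321, 23]);
  translate([13, 13, 0]) cylinder(h = 378, r = 13);
  translate([272, 13, 0]) cylinder(h = 378, r = 13);
  translate([13, 308, 0]) cylinder(h = 378, r = 13);
  translate([272, 308, 0]) cylinder(h = 378, r = 13);
}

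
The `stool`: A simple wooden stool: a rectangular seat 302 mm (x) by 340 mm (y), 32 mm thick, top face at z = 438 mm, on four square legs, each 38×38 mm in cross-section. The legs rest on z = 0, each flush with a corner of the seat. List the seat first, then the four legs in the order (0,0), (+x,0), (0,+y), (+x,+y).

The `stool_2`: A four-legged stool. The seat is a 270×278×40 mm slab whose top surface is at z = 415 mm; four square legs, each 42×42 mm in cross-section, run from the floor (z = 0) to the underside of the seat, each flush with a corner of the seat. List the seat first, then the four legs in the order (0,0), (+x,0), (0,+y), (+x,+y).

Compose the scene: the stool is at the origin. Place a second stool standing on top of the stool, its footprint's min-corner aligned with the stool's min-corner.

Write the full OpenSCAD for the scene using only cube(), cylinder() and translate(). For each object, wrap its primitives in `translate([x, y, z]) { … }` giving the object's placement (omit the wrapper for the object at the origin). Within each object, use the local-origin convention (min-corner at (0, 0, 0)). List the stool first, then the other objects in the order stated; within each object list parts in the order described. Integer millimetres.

translate([0, 0, 406]) cube([302, 340, 32]);
cube([38, 38, 406]);
translate([264, 0, 0]) cube([38, 38, 406]);
translate([0, 302, 0]) cube([38, 38, 406]);
translate([264, 302, 0]) cube([38, 38, 406]);
translate([0, 0, 438]) {
  translate([0, 0, 375]) cube([270, 278, 40]);
  cube([42, 42, 375]);
  translate([228, 0, 0]) cube([42, 42, 375]);
  translate([0, 236, 0]) cube([42, 42, 375]);
  translate([228, 236, 0]) cube([42, 42, 375]);
}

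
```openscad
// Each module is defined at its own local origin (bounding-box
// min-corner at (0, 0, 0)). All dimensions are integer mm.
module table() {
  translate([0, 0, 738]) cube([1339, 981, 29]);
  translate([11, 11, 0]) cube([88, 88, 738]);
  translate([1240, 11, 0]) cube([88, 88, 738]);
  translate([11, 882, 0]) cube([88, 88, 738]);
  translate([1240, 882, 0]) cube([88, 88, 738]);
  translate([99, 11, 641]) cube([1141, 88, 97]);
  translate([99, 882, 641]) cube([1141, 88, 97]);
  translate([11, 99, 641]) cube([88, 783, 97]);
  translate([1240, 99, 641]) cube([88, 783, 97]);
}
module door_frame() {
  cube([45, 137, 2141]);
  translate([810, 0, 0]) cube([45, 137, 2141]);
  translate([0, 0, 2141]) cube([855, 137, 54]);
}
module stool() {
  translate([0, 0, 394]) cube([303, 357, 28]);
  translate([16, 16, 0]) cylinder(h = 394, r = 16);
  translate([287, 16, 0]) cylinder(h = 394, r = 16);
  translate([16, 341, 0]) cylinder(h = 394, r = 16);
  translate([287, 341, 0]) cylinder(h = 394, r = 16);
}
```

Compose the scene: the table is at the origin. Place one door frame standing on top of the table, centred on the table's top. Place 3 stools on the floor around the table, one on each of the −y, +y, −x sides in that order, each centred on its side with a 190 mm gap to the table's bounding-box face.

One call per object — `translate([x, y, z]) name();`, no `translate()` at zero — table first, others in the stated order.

table();
translate([242, 422, 767]) door_frame();
translate([518, -547, 0]) stool();
translate([518, 1171, 0]) stool();
translate([-493, 312, 0]) stool();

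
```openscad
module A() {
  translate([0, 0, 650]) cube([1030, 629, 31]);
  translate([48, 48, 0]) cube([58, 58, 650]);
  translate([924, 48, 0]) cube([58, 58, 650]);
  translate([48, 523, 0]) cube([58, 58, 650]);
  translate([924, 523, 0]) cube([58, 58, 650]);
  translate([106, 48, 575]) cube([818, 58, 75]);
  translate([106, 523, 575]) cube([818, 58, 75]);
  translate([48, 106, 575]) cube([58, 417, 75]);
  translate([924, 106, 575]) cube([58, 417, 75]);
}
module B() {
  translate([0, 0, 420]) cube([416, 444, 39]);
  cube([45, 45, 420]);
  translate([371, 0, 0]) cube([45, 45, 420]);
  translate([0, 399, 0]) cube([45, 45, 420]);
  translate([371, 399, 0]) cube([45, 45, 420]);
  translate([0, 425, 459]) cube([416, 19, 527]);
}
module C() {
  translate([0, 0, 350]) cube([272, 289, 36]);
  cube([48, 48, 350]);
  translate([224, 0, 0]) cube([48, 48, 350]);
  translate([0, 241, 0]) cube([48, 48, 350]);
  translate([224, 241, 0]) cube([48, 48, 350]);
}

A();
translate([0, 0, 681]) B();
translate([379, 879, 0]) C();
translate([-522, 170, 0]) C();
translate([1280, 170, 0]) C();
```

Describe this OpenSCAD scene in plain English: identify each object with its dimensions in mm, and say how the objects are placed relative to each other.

A is a table with a 1030×629 mm rectangular top, 31 mm thick, top surface at z = 681 mm, supported by four 58×58 mm square legs, each inset 48 mm from the nearest pair of top edges, running from the floor. Four apron rails, 58 mm thick and 75 mm tall, run between adjacent legs with their top edges flush with the underside of the top and their outer faces flush with the legs' outer faces.

B is a chair: 416×444 mm seat, 39 mm thick, top at z = 459 mm, on four 45 mm square corner legs flush with the seat edges. A 19 mm thick backrest slab spans the full seat width, extending 527 mm above the seat top, its back face flush with the seat's +y edge.

C is a simple wooden stool: a rectangular seat 272 mm (x) by 289 mm (y), 36 mm thick, top face at z = 386 mm, on four square legs, each 48×48 mm in cross-section. The legs rest on z = 0, each flush with a corner of the seat.

The chair is on top of the table. Three stools sit around the table at the +y, −x, +x sides.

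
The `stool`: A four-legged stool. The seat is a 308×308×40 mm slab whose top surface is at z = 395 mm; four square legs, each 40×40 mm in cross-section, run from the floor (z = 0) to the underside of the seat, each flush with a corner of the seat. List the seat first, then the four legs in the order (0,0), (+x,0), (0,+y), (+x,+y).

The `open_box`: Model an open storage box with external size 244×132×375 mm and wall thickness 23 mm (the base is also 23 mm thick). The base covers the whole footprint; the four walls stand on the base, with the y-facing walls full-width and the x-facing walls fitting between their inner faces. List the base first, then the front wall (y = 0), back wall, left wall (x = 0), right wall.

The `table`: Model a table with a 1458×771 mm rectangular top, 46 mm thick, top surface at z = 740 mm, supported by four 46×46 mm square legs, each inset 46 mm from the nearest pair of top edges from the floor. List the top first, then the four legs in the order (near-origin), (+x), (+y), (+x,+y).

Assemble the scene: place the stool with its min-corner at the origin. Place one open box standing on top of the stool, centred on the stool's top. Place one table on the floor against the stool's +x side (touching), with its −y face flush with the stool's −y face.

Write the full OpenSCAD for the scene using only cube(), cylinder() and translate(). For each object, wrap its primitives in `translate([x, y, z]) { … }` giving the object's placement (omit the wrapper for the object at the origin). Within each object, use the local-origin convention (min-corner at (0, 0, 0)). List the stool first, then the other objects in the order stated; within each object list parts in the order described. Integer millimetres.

translate([0, 0, 355]) cube([308, 308, 40]);
cube([40, 40, 355]);
translate([268, 0, 0]) cube([40, 40, 355]);
translate([0, 268, 0]) cube([40, 40, 355]);
translate([268, 268, 0]) cube([40, 40, 355]);
translate([32, 88, 395]) {
  cube([244, 132, 23]);
  translate([0, 0, 23]) cube([244, 23, 352]);
  translate([0, 109, 23]) cube([244, 23, 352]);
  translate([0, 23, 23]) cube([23, 86, 352]);
  translate([221, 23, 23]) cube([23, 86, 352]);
}
translate([308, 0, 0]) {
  translate([0, 0, 694]) cube([1458, 771, 46]);
  translate([46, 46, 0]) cube([46, 46, 694]);
  translate([1366, 46, 0]) cube([46, 46, 694]);
  translate([46, 679, 0]) cube([46, 46, 694]);
  translate([1366, 679, 0]) cube([46, 46, 694]);
}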